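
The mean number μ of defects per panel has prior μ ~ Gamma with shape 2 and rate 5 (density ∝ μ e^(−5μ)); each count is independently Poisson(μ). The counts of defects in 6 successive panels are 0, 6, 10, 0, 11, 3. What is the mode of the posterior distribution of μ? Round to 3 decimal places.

μ̂_MAP = 2.818

Σxᵢ = 0+6+10+0+11+3 = 30, with n = 6.
Posterior ∝ μe^(−5μ) · μ^30e^(−6μ) = μ^31e^(−11μ), i.e. Gamma(shape=32, rate=11).
The mode of a Gamma(a, b) with a ≥ 1 (shape–rate) is (a−1)/b = 31/11 ≈ 2.818.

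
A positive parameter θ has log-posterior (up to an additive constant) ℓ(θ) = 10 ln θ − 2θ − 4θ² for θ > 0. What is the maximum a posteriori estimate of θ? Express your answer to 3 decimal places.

ℓ'(θ) = 10/θ − 2 − 8θ. Setting this to zero and multiplying by θ: 8θ² + 2θ − 10 = 0.
θ = (−2 + √(2² + 4·8·10)) / (2·8) = (−2 + √324) / 16 = (−2 + 18)/16 = 1.
ℓ''(θ) = −10/θ² − 8 < 0, confirming a maximum.

θ̂_MAP = 1.000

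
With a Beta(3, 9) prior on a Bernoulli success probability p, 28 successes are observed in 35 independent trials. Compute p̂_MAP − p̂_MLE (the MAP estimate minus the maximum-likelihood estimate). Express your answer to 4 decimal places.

MAP − MLE = -0.1333

Posterior is Beta(31, 16); MAP = (31−1)/(47−2) = 30/45 ≈ 0.66667.
MLE ignores the prior: p̂_MLE = k/n = 28/35 ≈ 0.80000.
Difference = 30/45 − 28/35 = -2/15 ≈ -0.1333.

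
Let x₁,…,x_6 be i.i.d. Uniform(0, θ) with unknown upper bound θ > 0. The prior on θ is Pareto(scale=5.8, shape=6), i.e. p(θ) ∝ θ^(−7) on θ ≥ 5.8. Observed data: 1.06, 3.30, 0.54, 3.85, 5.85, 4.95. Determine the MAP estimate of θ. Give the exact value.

θ̂_MAP = 5.85

The Uniform(0, θ) likelihood is θ^(−n) for θ ≥ max(xᵢ), zero otherwise. Here max(xᵢ) = 5.85.
Posterior ∝ θ^(−7) · θ^(−6) = θ^(−13) on θ ≥ max(5.8, 5.85) = 5.85.
This density is strictly decreasing in θ, so the posterior mode lies at the lower boundary of the support.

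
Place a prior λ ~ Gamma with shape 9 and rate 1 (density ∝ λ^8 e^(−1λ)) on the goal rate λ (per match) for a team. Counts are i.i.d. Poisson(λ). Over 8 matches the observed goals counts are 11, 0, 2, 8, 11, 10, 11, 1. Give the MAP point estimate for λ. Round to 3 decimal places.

λ̂_MAP = 6.889

Σxᵢ = 11+0+2+8+11+10+11+1 = 54, with n = 8.
Posterior ∝ λ^8e^(−1λ) · λ^54e^(−8λ) = λ^62e^(−9λ), i.e. Gamma(shape=63, rate=9).
The mode of a Gamma(a, b) with a ≥ 1 (shape–rate) is (a−1)/b = 62/9 ≈ 6.889.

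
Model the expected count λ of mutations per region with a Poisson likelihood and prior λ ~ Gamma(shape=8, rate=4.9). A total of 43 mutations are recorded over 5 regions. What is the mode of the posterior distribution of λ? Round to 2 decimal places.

Σxᵢ = 43, n = 5.
Posterior ∝ λ^7e^(−4.9λ) · λ^43e^(−5λ) = λ^50e^(−9.9λ), i.e. Gamma(shape=51, rate=9.9).
The mode of a Gamma(a, b) with a ≥ 1 (shape–rate) is (a−1)/b = 50/9.9 ≈ 5.05.

λ̂_MAP = 5.05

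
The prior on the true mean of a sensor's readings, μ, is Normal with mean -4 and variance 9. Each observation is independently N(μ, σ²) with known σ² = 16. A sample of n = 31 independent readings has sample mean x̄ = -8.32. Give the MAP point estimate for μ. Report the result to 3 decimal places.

n = 31, x̄ = -8.32.
For a Normal prior and Normal likelihood with known variance, the posterior is Normal; its mode equals its mean, the precision-weighted average.
Prior precision 1/σ₀² = 1/9; data precision n/σ² = 31/16 = 1.9375.
μ̂ = ((1/9)·(-4) + 1.9375·(-8.32)) / (1/9 + 1.9375) = (-3727/225)/(295/144) = -59632/7375 ≈ -8.086.

μ̂_MAP = -8.086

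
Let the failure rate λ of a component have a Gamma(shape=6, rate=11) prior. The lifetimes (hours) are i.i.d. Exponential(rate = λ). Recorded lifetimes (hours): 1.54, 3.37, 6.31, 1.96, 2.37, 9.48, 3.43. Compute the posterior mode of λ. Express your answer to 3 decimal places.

λ̂_MAP = 0.304

The Exponential(rate=λ) likelihood is ∝ λ^n e^(−λΣtᵢ). Here n = 7 and Σtᵢ = 1.54 + 3.37 + 6.31 + 1.96 + 2.37 + 9.48 + 3.43 = 28.46.
Posterior ∝ λ^5e^(−11λ) · λ^7e^(−28.46λ) = λ^12e^(−39.46λ), i.e. Gamma(13, 39.46).
Mode = (a−1)/b = 12/39.46 ≈ 0.304.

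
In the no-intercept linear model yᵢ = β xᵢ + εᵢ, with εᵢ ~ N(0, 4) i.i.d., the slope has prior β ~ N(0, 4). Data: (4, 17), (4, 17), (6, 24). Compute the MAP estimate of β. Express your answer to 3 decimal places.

β̂_MAP = 4.058

log p(β | y) = −Σ(yᵢ − βxᵢ)²/(2·4) − β²/(2·4) + const.
Setting the derivative to zero: Σxᵢ(yᵢ − βxᵢ)/4 − β/4 = 0, so β = Σxᵢyᵢ / (Σxᵢ² + σ²/τ²).
Σxᵢyᵢ = 4·17 + 4·17 + 6·24 = 280; Σxᵢ² = 68; σ²/τ² = 1.
β̂_MAP = 280 / (68 + 1) = 280/69 ≈ 4.058.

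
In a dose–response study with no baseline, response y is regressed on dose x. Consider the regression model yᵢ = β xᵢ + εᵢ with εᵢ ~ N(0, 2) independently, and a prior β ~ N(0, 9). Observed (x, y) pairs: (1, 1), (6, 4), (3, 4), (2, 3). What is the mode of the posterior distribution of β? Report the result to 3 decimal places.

β̂_MAP = 0.856

log p(β | y) = −Σ(yᵢ − βxᵢ)²/(2·2) − β²/(2·9) + const.
Setting the derivative to zero: Σxᵢ(yᵢ − βxᵢ)/2 − β/9 = 0, so β = Σxᵢyᵢ / (Σxᵢ² + σ²/τ²).
Σxᵢyᵢ = 1·1 + 6·4 + 3·4 + 2·3 = 43; Σxᵢ² = 50; σ²/τ² = 2/9.
β̂_MAP = 43 / (50 + 2/9) = 43/(452/9) = 387/452 ≈ 0.856.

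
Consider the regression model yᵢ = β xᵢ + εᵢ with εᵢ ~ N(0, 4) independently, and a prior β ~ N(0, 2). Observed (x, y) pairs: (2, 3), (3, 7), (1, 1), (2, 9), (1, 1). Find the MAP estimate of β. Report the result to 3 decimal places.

log p(β | y) = −Σ(yᵢ − βxᵢ)²/(2·4) − β²/(2·2) + const.
Setting the derivative to zero: Σxᵢ(yᵢ − βxᵢ)/4 − β/2 = 0, so β = Σxᵢyᵢ / (Σxᵢ² + σ²/τ²).
Σxᵢyᵢ = 2·3 + 3·7 + 1·1 + 2·9 + 1·1 = 47; Σxᵢ² = 19; σ²/τ² = 2.
β̂_MAP = 47 / (19 + 2) = 47/21 ≈ 2.238.

β̂_MAP = 2.238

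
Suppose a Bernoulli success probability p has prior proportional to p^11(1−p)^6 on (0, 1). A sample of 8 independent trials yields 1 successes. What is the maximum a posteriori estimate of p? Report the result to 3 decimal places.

The prior density ∝ p^11(1−p)^6 is the kernel of Beta(12, 7).
Data: 1 success in 8 trials. The binomial likelihood contributes p(1−p)^7, so the posterior is Beta(12+1, 7+7) = Beta(13, 14).
For Beta(a, b) with a, b > 1 the mode is (a−1)/(a+b−2) = 12/25 ≈ 0.480.

p̂_MAP = 0.480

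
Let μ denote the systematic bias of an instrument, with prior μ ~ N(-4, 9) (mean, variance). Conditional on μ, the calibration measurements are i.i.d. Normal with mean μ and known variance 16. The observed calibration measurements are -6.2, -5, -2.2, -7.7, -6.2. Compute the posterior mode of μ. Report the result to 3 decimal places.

μ̂_MAP = -5.077

n = 5; x̄ = ((-6.2) + (-5) + (-2.2) + (-7.7) + (-6.2))/5 = -27.3/5 = -5.46.
For a Normal prior and Normal likelihood with known variance, the posterior is Normal; its mode equals its mean, the precision-weighted average.
Prior precision 1/σ₀² = 1/9; data precision n/σ² = 5/16 = 0.3125.
μ̂ = ((1/9)·(-4) + 0.3125·(-5.46)) / (1/9 + 0.3125) = (-3097/1440)/(61/144) = -3097/610 ≈ -5.077.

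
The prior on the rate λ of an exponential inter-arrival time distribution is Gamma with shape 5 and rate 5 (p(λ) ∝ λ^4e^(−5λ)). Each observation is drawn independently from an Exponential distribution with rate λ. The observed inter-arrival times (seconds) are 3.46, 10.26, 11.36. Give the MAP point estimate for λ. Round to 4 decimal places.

λ̂_MAP = 0.2327

The Exponential(rate=λ) likelihood is ∝ λ^n e^(−λΣtᵢ). Here n = 3 and Σtᵢ = 3.46 + 10.26 + 11.36 = 25.08.
Posterior ∝ λ^4e^(−5λ) · λ^3e^(−25.08λ) = λ^7e^(−30.08λ), i.e. Gamma(8, 30.08).
Mode = (a−1)/b = 7/30.08 ≈ 0.2327.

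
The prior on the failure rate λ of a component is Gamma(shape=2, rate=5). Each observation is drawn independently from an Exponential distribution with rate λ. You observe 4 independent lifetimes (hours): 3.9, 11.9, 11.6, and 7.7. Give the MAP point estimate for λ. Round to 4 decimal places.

λ̂_MAP = 0.1247

The Exponential(rate=λ) likelihood is ∝ λ^n e^(−λΣtᵢ). Here n = 4 and Σtᵢ = 3.9 + 11.9 + 11.6 + 7.7 = 35.1.
Posterior ∝ λe^(−5λ) · λ^4e^(−35.1λ) = λ^5e^(−40.1λ), i.e. Gamma(6, 40.1).
Mode = (a−1)/b = 5/40.1 ≈ 0.1247.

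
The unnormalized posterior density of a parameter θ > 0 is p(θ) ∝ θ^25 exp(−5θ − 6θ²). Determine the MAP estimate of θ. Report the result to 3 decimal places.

ℓ'(θ) = 25/θ − 5 − 12θ. Setting this to zero and multiplying by θ: 12θ² + 5θ − 25 = 0.
θ = (−5 + √(5² + 4·12·25)) / (2·12) = (−5 + √1225) / 24 = (−5 + 35)/24 = 5/4.
ℓ''(θ) = −25/θ² − 12 < 0, confirming a maximum.

θ̂_MAP = 1.250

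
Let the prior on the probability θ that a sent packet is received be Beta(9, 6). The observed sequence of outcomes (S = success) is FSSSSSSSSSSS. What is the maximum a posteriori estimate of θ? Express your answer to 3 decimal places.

Prior: Beta(9, 6).
Data: 11 successes in 12 trials (from the sequence). The binomial likelihood contributes θ^11(1−θ)^1, so the posterior is Beta(9+11, 6+1) = Beta(20, 7).
For Beta(a, b) with a, b > 1 the mode is (a−1)/(a+b−2) = 19/25 ≈ 0.760.

θ̂_MAP = 0.760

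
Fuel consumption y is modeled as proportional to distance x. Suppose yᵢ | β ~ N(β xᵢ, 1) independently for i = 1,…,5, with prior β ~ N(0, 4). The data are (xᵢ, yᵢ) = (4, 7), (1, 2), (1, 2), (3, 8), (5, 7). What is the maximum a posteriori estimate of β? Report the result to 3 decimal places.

β̂_MAP = 1.742

log p(β | y) = −Σ(yᵢ − βxᵢ)²/(2·1) − β²/(2·4) + const.
Setting the derivative to zero: Σxᵢ(yᵢ − βxᵢ)/1 − β/4 = 0, so β = Σxᵢyᵢ / (Σxᵢ² + σ²/τ²).
Σxᵢyᵢ = 4·7 + 1·2 + 1·2 + 3·8 + 5·7 = 91; Σxᵢ² = 52; σ²/τ² = 0.25.
β̂_MAP = 91 / (52 + 0.25) = 91/52.25 ≈ 1.742.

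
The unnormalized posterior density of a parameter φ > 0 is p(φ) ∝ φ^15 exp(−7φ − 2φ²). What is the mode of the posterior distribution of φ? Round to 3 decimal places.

ℓ'(φ) = 15/φ − 7 − 4φ. Setting this to zero and multiplying by φ: 4φ² + 7φ − 15 = 0.
φ = (−7 + √(7² + 4·4·15)) / (2·4) = (−7 + √289) / 8 = (−7 + 17)/8 = 5/4.
ℓ''(φ) = −15/φ² − 4 < 0, confirming a maximum.

φ̂_MAP = 1.250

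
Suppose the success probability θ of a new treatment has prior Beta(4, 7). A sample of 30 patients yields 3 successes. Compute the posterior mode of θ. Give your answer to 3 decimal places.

θ̂_MAP = 0.154

Prior: Beta(4, 7).
Data: 3 successes in 30 trials. The binomial likelihood contributes θ^3(1−θ)^27, so the posterior is Beta(4+3, 7+27) = Beta(7, 34).
For Beta(a, b) with a, b > 1 the mode is (a−1)/(a+b−2) = 6/39 ≈ 0.154.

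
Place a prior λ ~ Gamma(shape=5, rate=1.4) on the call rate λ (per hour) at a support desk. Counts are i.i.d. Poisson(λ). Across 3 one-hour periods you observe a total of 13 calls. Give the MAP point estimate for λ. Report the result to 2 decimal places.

λ̂_MAP = 3.86

Σxᵢ = 13, n = 3.
Posterior ∝ λ^4e^(−1.4λ) · λ^13e^(−3λ) = λ^17e^(−4.4λ), i.e. Gamma(shape=18, rate=4.4).
The mode of a Gamma(a, b) with a ≥ 1 (shape–rate) is (a−1)/b = 17/4.4 ≈ 3.86.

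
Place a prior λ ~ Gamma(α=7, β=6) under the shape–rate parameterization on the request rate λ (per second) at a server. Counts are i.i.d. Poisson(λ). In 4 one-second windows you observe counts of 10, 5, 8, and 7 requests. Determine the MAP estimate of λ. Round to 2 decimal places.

λ̂_MAP = 3.60

Σxᵢ = 10+5+8+7 = 30, with n = 4.
Posterior ∝ λ^6e^(−6λ) · λ^30e^(−4λ) = λ^36e^(−10λ), i.e. Gamma(shape=37, rate=10).
The mode of a Gamma(a, b) with a ≥ 1 (shape–rate) is (a−1)/b = 36/10 ≈ 3.60.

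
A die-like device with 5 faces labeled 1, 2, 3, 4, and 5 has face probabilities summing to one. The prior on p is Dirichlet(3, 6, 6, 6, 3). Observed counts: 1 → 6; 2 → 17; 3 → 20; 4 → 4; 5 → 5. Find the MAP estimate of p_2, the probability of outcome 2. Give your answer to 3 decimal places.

The posterior is Dirichlet(αᵢ + nᵢ) = Dirichlet(9, 23, 26, 10, 8).
For a Dirichlet(a₁,…,a_K) with all aᵢ > 1, the mode has j-th component (aⱼ − 1)/(Σaᵢ − K).
Here Σaᵢ = 76 and K = 5, so p_2 = (23 − 1)/(76 − 5) = 22/71 ≈ 0.310.

MAP estimate: 0.310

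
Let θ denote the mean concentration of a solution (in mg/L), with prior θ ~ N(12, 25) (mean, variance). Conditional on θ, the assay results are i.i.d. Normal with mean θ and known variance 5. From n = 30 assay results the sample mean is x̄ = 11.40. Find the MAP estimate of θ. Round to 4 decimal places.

n = 30, x̄ = 11.40.
For a Normal prior and Normal likelihood with known variance, the posterior is Normal; its mode equals its mean, the precision-weighted average.
Prior precision 1/σ₀² = 1/25 = 0.04; data precision n/σ² = 30/5 = 6.
θ̂ = (0.04·12 + 6·11.4) / (0.04 + 6) = 68.88/6.04 = 1722/151 ≈ 11.4040.

θ̂_MAP = 11.4040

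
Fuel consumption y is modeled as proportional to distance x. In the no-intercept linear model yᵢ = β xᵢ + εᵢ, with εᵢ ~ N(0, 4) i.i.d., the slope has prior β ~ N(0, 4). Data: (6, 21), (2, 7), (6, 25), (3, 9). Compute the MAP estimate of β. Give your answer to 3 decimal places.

β̂_MAP = 3.686

log p(β | y) = −Σ(yᵢ − βxᵢ)²/(2·4) − β²/(2·4) + const.
Setting the derivative to zero: Σxᵢ(yᵢ − βxᵢ)/4 − β/4 = 0, so β = Σxᵢyᵢ / (Σxᵢ² + σ²/τ²).
Σxᵢyᵢ = 6·21 + 2·7 + 6·25 + 3·9 = 317; Σxᵢ² = 85; σ²/τ² = 1.
β̂_MAP = 317 / (85 + 1) = 317/86 ≈ 3.686.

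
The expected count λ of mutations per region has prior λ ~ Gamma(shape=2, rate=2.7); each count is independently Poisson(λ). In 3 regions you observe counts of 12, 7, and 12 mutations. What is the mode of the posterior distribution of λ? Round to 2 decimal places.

λ̂_MAP = 5.61

Σxᵢ = 12+7+12 = 31, with n = 3.
Posterior ∝ λe^(−2.7λ) · λ^31e^(−3λ) = λ^32e^(−5.7λ), i.e. Gamma(shape=33, rate=5.7).
The mode of a Gamma(a, b) with a ≥ 1 (shape–rate) is (a−1)/b = 32/5.7 ≈ 5.61.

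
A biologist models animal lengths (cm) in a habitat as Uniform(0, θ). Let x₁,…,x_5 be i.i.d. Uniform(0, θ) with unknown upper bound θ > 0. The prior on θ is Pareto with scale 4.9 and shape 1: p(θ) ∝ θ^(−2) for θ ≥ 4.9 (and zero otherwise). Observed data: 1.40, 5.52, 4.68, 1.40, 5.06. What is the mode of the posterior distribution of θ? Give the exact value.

The Uniform(0, θ) likelihood is θ^(−n) for θ ≥ max(xᵢ), zero otherwise. Here max(xᵢ) = 5.52.
Posterior ∝ θ^(−2) · θ^(−5) = θ^(−7) on θ ≥ max(4.9, 5.52) = 5.52.
This density is strictly decreasing in θ, so the posterior mode lies at the lower boundary of the support.

θ̂_MAP = 5.52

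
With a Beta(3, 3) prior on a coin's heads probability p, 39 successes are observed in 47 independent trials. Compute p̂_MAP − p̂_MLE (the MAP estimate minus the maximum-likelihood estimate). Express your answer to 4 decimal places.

Posterior is Beta(42, 11); MAP = (42−1)/(53−2) = 41/51 ≈ 0.80392.
MLE ignores the prior: p̂_MLE = k/n = 39/47 ≈ 0.82979.
Difference = 41/51 − 39/47 = -62/2397 ≈ -0.0259.

MAP − MLE = -0.0259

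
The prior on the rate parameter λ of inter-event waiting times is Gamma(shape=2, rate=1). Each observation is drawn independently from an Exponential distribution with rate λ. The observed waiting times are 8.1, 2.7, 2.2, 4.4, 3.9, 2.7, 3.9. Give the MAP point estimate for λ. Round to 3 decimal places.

λ̂_MAP = 0.277

The Exponential(rate=λ) likelihood is ∝ λ^n e^(−λΣtᵢ). Here n = 7 and Σtᵢ = 8.1 + 2.7 + 2.2 + 4.4 + 3.9 + 2.7 + 3.9 = 27.9.
Posterior ∝ λe^(−1λ) · λ^7e^(−27.9λ) = λ^8e^(−28.9λ), i.e. Gamma(9, 28.9).
Mode = (a−1)/b = 8/28.9 ≈ 0.277.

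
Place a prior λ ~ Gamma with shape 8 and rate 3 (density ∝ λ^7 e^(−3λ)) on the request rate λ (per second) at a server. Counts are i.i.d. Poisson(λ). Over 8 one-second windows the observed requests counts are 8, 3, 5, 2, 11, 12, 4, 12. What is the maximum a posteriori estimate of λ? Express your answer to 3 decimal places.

λ̂_MAP = 5.818

Σxᵢ = 8+3+5+2+11+12+4+12 = 57, with n = 8.
Posterior ∝ λ^7e^(−3λ) · λ^57e^(−8λ) = λ^64e^(−11λ), i.e. Gamma(shape=65, rate=11).
The mode of a Gamma(a, b) with a ≥ 1 (shape–rate) is (a−1)/b = 64/11 ≈ 5.818.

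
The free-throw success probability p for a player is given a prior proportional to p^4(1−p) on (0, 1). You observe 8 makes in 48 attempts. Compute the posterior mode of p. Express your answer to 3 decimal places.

The prior density ∝ p^4(1−p)^1 is the kernel of Beta(5, 2).
Data: 8 successes in 48 trials. The binomial likelihood contributes p^8(1−p)^40, so the posterior is Beta(5+8, 2+40) = Beta(13, 42).
For Beta(a, b) with a, b > 1 the mode is (a−1)/(a+b−2) = 12/53 ≈ 0.226.

p̂_MAP = 0.226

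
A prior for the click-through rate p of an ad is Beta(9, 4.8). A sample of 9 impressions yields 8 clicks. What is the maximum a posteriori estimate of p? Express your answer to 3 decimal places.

p̂_MAP = 0.769

Prior: Beta(9, 4.8).
Data: 8 successes in 9 trials. The binomial likelihood contributes p^8(1−p)^1, so the posterior is Beta(9+8, 4.8+1) = Beta(17, 5.8).
For Beta(a, b) with a, b > 1 the mode is (a−1)/(a+b−2) = 16/20.8 ≈ 0.769.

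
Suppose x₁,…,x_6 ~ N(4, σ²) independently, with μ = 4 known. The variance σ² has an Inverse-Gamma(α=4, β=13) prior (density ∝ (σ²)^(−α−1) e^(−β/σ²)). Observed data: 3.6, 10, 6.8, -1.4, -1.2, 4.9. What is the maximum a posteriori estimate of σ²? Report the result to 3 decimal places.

Sum of squared deviations about the known mean: SS = (3.6−4)² + (10−4)² + (6.8−4)² + (-1.4−4)² + (-1.2−4)² + (4.9−4)² = 101.01.
The Normal likelihood contributes (σ²)^(−n/2) exp(−SS/(2σ²)), so the posterior is Inverse-Gamma(α + n/2, β + SS/2) = Inverse-Gamma(7, 63.505).
The mode of Inverse-Gamma(a, b) is b/(a+1) = 63.505/8 ≈ 7.938.

σ̂²_MAP = 7.938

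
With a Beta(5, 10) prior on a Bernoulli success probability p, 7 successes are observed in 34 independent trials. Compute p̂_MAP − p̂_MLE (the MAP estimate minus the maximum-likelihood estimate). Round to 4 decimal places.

MAP − MLE = 0.0282

Posterior is Beta(12, 37); MAP = (12−1)/(49−2) = 11/47 ≈ 0.23404.
MLE ignores the prior: p̂_MLE = k/n = 7/34 ≈ 0.20588.
Difference = 11/47 − 7/34 = 45/1598 ≈ 0.0282.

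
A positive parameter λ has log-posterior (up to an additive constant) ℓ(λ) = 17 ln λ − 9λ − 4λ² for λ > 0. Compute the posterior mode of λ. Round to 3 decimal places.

ℓ'(λ) = 17/λ − 9 − 8λ. Setting this to zero and multiplying by λ: 8λ² + 9λ − 17 = 0.
λ = (−9 + √(9² + 4·8·17)) / (2·8) = (−9 + √625) / 16 = (−9 + 25)/16 = 1.
ℓ''(λ) = −17/λ² − 8 < 0, confirming a maximum.

λ̂_MAP = 1.000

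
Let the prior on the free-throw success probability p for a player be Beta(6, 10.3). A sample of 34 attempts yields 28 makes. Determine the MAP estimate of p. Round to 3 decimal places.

p̂_MAP = 0.683

Prior: Beta(6, 10.3).
Data: 28 successes in 34 trials. The binomial likelihood contributes p^28(1−p)^6, so the posterior is Beta(6+28, 10.3+6) = Beta(34, 16.3).
For Beta(a, b) with a, b > 1 the mode is (a−1)/(a+b−2) = 33/48.3 ≈ 0.683.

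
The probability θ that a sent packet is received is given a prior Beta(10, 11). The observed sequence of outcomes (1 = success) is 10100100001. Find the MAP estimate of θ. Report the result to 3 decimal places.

Prior: Beta(10, 11).
Data: 4 successes in 11 trials (from the sequence). The binomial likelihood contributes θ^4(1−θ)^7, so the posterior is Beta(10+4, 11+7) = Beta(14, 18).
For Beta(a, b) with a, b > 1 the mode is (a−1)/(a+b−2) = 13/30 ≈ 0.433.

θ̂_MAP = 0.433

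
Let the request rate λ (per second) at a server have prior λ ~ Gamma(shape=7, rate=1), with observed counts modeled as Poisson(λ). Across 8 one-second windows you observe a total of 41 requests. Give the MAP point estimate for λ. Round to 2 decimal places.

λ̂_MAP = 5.22

Σxᵢ = 41, n = 8.
Posterior ∝ λ^6e^(−1λ) · λ^41e^(−8λ) = λ^47e^(−9λ), i.e. Gamma(shape=48, rate=9).
The mode of a Gamma(a, b) with a ≥ 1 (shape–rate) is (a−1)/b = 47/9 ≈ 5.22.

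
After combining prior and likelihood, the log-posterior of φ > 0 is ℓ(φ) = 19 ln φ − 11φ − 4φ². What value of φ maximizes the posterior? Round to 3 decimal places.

ℓ'(φ) = 19/φ − 11 − 8φ. Setting this to zero and multiplying by φ: 8φ² + 11φ − 19 = 0.
φ = (−11 + √(11² + 4·8·19)) / (2·8) = (−11 + √729) / 16 = (−11 + 27)/16 = 1.
ℓ''(φ) = −19/φ² − 8 < 0, confirming a maximum.

φ̂_MAP = 1.000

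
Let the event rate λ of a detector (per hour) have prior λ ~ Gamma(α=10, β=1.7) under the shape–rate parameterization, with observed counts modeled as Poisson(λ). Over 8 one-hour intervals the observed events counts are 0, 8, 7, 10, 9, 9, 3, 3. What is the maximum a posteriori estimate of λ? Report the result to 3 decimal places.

λ̂_MAP = 5.979

Σxᵢ = 0+8+7+10+9+9+3+3 = 49, with n = 8.
Posterior ∝ λ^9e^(−1.7λ) · λ^49e^(−8λ) = λ^58e^(−9.7λ), i.e. Gamma(shape=59, rate=9.7).
The mode of a Gamma(a, b) with a ≥ 1 (shape–rate) is (a−1)/b = 58/9.7 ≈ 5.979.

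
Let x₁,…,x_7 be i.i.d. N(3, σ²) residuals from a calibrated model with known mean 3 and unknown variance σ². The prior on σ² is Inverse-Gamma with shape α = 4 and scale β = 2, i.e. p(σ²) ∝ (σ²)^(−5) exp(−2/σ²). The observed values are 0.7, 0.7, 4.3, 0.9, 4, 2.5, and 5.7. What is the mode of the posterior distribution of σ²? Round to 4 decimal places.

σ̂²_MAP = 1.7188

Sum of squared deviations about the known mean: SS = (0.7−3)² + (0.7−3)² + (4.3−3)² + (0.9−3)² + (4−3)² + (2.5−3)² + (5.7−3)² = 25.22.
The Normal likelihood contributes (σ²)^(−n/2) exp(−SS/(2σ²)), so the posterior is Inverse-Gamma(α + n/2, β + SS/2) = Inverse-Gamma(7.5, 14.61).
The mode of Inverse-Gamma(a, b) is b/(a+1) = 14.61/8.5 ≈ 1.7188.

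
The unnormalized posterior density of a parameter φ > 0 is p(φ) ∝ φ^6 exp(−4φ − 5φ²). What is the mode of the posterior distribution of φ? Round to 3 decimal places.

φ̂_MAP = 0.600

ℓ'(φ) = 6/φ − 4 − 10φ. Setting this to zero and multiplying by φ: 10φ² + 4φ − 6 = 0.
φ = (−4 + √(4² + 4·10·6)) / (2·10) = (−4 + √256) / 20 = (−4 + 16)/20 = 3/5.
ℓ''(φ) = −6/φ² − 10 < 0, confirming a maximum.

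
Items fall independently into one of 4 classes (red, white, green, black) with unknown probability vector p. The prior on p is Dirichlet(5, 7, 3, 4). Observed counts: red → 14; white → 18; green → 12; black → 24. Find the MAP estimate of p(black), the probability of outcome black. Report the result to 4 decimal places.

MAP estimate of p(black) = 0.3253

The posterior is Dirichlet(αᵢ + nᵢ) = Dirichlet(19, 25, 15, 28).
For a Dirichlet(a₁,…,a_K) with all aᵢ > 1, the mode has j-th component (aⱼ − 1)/(Σaᵢ − K).
Here Σaᵢ = 87 and K = 4, so p(black) = (28 − 1)/(87 − 4) = 27/83 ≈ 0.3253.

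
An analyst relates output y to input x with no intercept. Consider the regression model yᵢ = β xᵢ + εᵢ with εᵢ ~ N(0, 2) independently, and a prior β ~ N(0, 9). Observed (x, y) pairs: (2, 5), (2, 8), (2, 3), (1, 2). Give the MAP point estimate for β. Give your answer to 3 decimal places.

log p(β | y) = −Σ(yᵢ − βxᵢ)²/(2·2) − β²/(2·9) + const.
Setting the derivative to zero: Σxᵢ(yᵢ − βxᵢ)/2 − β/9 = 0, so β = Σxᵢyᵢ / (Σxᵢ² + σ²/τ²).
Σxᵢyᵢ = 2·5 + 2·8 + 2·3 + 1·2 = 34; Σxᵢ² = 13; σ²/τ² = 2/9.
β̂_MAP = 34 / (13 + 2/9) = 34/(119/9) = 18/7 ≈ 2.571.

β̂_MAP = 2.571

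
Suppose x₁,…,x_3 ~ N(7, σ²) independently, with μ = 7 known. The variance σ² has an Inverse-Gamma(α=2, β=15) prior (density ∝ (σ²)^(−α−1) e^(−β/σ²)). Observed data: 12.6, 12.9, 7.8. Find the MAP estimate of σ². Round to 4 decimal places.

σ̂²_MAP = 10.7567

Sum of squared deviations about the known mean: SS = (12.6−7)² + (12.9−7)² + (7.8−7)² = 66.81.
The Normal likelihood contributes (σ²)^(−n/2) exp(−SS/(2σ²)), so the posterior is Inverse-Gamma(α + n/2, β + SS/2) = Inverse-Gamma(3.5, 48.405).
The mode of Inverse-Gamma(a, b) is b/(a+1) = 48.405/4.5 ≈ 10.7567.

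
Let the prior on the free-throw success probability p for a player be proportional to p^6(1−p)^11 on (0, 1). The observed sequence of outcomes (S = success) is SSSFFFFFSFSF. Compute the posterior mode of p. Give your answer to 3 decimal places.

The prior density ∝ p^6(1−p)^11 is the kernel of Beta(7, 12).
Data: 5 successes in 12 trials (from the sequence). The binomial likelihood contributes p^5(1−p)^7, so the posterior is Beta(7+5, 12+7) = Beta(12, 19).
For Beta(a, b) with a, b > 1 the mode is (a−1)/(a+b−2) = 11/29 ≈ 0.379.

p̂_MAP = 0.379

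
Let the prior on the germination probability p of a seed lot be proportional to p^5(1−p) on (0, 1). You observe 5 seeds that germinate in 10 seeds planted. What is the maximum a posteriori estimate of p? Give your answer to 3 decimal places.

The prior density ∝ p^5(1−p)^1 is the kernel of Beta(6, 2).
Data: 5 successes in 10 trials. The binomial likelihood contributes p^5(1−p)^5, so the posterior is Beta(6+5, 2+5) = Beta(11, 7).
For Beta(a, b) with a, b > 1 the mode is (a−1)/(a+b−2) = 10/16 ≈ 0.625.

p̂_MAP = 0.625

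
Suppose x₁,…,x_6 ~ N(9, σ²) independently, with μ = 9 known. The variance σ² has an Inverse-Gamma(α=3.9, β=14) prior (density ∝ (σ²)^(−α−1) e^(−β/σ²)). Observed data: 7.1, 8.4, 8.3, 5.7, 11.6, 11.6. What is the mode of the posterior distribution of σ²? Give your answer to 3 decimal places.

σ̂²_MAP = 3.599

Sum of squared deviations about the known mean: SS = (7.1−9)² + (8.4−9)² + (8.3−9)² + (5.7−9)² + (11.6−9)² + (11.6−9)² = 28.87.
The Normal likelihood contributes (σ²)^(−n/2) exp(−SS/(2σ²)), so the posterior is Inverse-Gamma(α + n/2, β + SS/2) = Inverse-Gamma(6.9, 28.435).
The mode of Inverse-Gamma(a, b) is b/(a+1) = 28.435/7.9 ≈ 3.599.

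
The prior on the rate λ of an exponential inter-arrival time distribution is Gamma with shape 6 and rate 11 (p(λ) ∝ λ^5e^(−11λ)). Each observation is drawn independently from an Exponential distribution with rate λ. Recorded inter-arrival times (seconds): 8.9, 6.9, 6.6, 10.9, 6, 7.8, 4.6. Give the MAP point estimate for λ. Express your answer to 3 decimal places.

The Exponential(rate=λ) likelihood is ∝ λ^n e^(−λΣtᵢ). Here n = 7 and Σtᵢ = 8.9 + 6.9 + 6.6 + 10.9 + 6 + 7.8 + 4.6 = 51.7.
Posterior ∝ λ^5e^(−11λ) · λ^7e^(−51.7λ) = λ^12e^(−62.7λ), i.e. Gamma(13, 62.7).
Mode = (a−1)/b = 12/62.7 ≈ 0.191.

λ̂_MAP = 0.191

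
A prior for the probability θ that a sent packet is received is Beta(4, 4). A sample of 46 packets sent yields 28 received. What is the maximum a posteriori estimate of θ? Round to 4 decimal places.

θ̂_MAP = 0.5962

Prior: Beta(4, 4).
Data: 28 successes in 46 trials. The binomial likelihood contributes θ^28(1−θ)^18, so the posterior is Beta(4+28, 4+18) = Beta(32, 22).
For Beta(a, b) with a, b > 1 the mode is (a−1)/(a+b−2) = 31/52 ≈ 0.5962.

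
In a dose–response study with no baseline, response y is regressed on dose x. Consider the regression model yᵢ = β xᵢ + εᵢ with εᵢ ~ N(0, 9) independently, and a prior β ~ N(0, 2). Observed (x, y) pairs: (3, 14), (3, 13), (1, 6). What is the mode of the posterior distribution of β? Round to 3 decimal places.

log p(β | y) = −Σ(yᵢ − βxᵢ)²/(2·9) − β²/(2·2) + const.
Setting the derivative to zero: Σxᵢ(yᵢ − βxᵢ)/9 − β/2 = 0, so β = Σxᵢyᵢ / (Σxᵢ² + σ²/τ²).
Σxᵢyᵢ = 3·14 + 3·13 + 1·6 = 87; Σxᵢ² = 19; σ²/τ² = 4.5.
β̂_MAP = 87 / (19 + 4.5) = 87/23.5 ≈ 3.702.

β̂_MAP = 3.702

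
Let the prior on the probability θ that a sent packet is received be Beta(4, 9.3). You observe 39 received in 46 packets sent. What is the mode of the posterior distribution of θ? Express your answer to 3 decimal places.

Prior: Beta(4, 9.3).
Data: 39 successes in 46 trials. The binomial likelihood contributes θ^39(1−θ)^7, so the posterior is Beta(4+39, 9.3+7) = Beta(43, 16.3).
For Beta(a, b) with a, b > 1 the mode is (a−1)/(a+b−2) = 42/57.3 ≈ 0.733.

θ̂_MAP = 0.733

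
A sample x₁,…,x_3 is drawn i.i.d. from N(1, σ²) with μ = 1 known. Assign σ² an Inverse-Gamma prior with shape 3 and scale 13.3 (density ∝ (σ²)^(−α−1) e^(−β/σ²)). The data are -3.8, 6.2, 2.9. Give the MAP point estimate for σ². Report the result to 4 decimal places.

σ̂²_MAP = 7.2991

Sum of squared deviations about the known mean: SS = (-3.8−1)² + (6.2−1)² + (2.9−1)² = 53.69.
The Normal likelihood contributes (σ²)^(−n/2) exp(−SS/(2σ²)), so the posterior is Inverse-Gamma(α + n/2, β + SS/2) = Inverse-Gamma(4.5, 40.145).
The mode of Inverse-Gamma(a, b) is b/(a+1) = 40.145/5.5 ≈ 7.2991.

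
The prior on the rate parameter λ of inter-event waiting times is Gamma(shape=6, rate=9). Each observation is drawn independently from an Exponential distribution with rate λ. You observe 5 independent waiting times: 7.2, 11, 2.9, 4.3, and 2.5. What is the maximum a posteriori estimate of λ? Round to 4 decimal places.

The Exponential(rate=λ) likelihood is ∝ λ^n e^(−λΣtᵢ). Here n = 5 and Σtᵢ = 7.2 + 11 + 2.9 + 4.3 + 2.5 = 27.9.
Posterior ∝ λ^5e^(−9λ) · λ^5e^(−27.9λ) = λ^10e^(−36.9λ), i.e. Gamma(11, 36.9).
Mode = (a−1)/b = 10/36.9 ≈ 0.2710.

λ̂_MAP = 0.2710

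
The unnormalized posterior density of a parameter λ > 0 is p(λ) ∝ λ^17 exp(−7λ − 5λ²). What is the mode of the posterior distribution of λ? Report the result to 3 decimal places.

ℓ'(λ) = 17/λ − 7 − 10λ. Setting this to zero and multiplying by λ: 10λ² + 7λ − 17 = 0.
λ = (−7 + √(7² + 4·10·17)) / (2·10) = (−7 + √729) / 20 = (−7 + 27)/20 = 1.
ℓ''(λ) = −17/λ² − 10 < 0, confirming a maximum.

λ̂_MAP = 1.000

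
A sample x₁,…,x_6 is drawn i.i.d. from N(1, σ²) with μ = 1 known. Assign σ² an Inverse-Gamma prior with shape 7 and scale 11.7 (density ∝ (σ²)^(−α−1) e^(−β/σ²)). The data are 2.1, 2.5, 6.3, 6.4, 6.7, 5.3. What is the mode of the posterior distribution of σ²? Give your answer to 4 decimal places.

Sum of squared deviations about the known mean: SS = (2.1−1)² + (2.5−1)² + (6.3−1)² + (6.4−1)² + (6.7−1)² + (5.3−1)² = 111.69.
The Normal likelihood contributes (σ²)^(−n/2) exp(−SS/(2σ²)), so the posterior is Inverse-Gamma(α + n/2, β + SS/2) = Inverse-Gamma(10, 67.545).
The mode of Inverse-Gamma(a, b) is b/(a+1) = 67.545/11 ≈ 6.1405.

σ̂²_MAP = 6.1405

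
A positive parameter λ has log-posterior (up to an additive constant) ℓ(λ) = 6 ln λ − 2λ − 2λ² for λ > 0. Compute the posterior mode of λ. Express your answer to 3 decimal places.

λ̂_MAP = 1.000

ℓ'(λ) = 6/λ − 2 − 4λ. Setting this to zero and multiplying by λ: 4λ² + 2λ − 6 = 0.
λ = (−2 + √(2² + 4·4·6)) / (2·4) = (−2 + √100) / 8 = (−2 + 10)/8 = 1.
ℓ''(λ) = −6/λ² − 4 < 0, confirming a maximum.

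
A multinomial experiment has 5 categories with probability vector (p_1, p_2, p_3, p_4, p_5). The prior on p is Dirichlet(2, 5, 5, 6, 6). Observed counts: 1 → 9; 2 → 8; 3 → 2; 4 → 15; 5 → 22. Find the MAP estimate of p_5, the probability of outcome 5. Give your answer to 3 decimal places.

MAP estimate: 0.360

The posterior is Dirichlet(αᵢ + nᵢ) = Dirichlet(11, 13, 7, 21, 28).
For a Dirichlet(a₁,…,a_K) with all aᵢ > 1, the mode has j-th component (aⱼ − 1)/(Σaᵢ − K).
Here Σaᵢ = 80 and K = 5, so p_5 = (28 − 1)/(80 − 5) = 27/75 ≈ 0.360.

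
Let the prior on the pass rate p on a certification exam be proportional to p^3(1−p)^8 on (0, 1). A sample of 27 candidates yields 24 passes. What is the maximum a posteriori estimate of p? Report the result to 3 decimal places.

p̂_MAP = 0.711

The prior density ∝ p^3(1−p)^8 is the kernel of Beta(4, 9).
Data: 24 successes in 27 trials. The binomial likelihood contributes p^24(1−p)^3, so the posterior is Beta(4+24, 9+3) = Beta(28, 12).
For Beta(a, b) with a, b > 1 the mode is (a−1)/(a+b−2) = 27/38 ≈ 0.711.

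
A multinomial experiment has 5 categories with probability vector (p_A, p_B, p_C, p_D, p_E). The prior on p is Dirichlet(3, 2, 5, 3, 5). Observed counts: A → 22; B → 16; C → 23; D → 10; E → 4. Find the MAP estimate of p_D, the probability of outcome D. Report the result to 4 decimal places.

The posterior is Dirichlet(αᵢ + nᵢ) = Dirichlet(25, 18, 28, 13, 9).
For a Dirichlet(a₁,…,a_K) with all aᵢ > 1, the mode has j-th component (aⱼ − 1)/(Σaᵢ − K).
Here Σaᵢ = 93 and K = 5, so p_D = (13 − 1)/(93 − 5) = 12/88 ≈ 0.1364.

MAP estimate of p_D = 0.1364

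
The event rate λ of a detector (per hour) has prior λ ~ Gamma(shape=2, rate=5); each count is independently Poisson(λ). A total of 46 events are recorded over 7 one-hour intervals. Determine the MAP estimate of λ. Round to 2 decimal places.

λ̂_MAP = 3.92

Σxᵢ = 46, n = 7.
Posterior ∝ λe^(−5λ) · λ^46e^(−7λ) = λ^47e^(−12λ), i.e. Gamma(shape=48, rate=12).
The mode of a Gamma(a, b) with a ≥ 1 (shape–rate) is (a−1)/b = 47/12 ≈ 3.92.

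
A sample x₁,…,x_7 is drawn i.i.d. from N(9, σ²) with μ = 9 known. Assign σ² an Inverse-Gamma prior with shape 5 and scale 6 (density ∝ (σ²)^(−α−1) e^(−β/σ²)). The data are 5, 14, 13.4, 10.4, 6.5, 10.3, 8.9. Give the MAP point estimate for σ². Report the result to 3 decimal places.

Sum of squared deviations about the known mean: SS = (5−9)² + (14−9)² + (13.4−9)² + (10.4−9)² + (6.5−9)² + (10.3−9)² + (8.9−9)² = 70.27.
The Normal likelihood contributes (σ²)^(−n/2) exp(−SS/(2σ²)), so the posterior is Inverse-Gamma(α + n/2, β + SS/2) = Inverse-Gamma(8.5, 41.135).
The mode of Inverse-Gamma(a, b) is b/(a+1) = 41.135/9.5 ≈ 4.330.

σ̂²_MAP = 4.330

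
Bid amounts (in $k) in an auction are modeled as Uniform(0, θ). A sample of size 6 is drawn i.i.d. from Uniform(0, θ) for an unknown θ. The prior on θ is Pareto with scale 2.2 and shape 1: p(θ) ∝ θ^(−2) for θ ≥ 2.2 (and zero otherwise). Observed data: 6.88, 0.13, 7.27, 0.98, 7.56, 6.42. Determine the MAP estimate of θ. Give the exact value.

The Uniform(0, θ) likelihood is θ^(−n) for θ ≥ max(xᵢ), zero otherwise. Here max(xᵢ) = 7.56.
Posterior ∝ θ^(−2) · θ^(−6) = θ^(−8) on θ ≥ max(2.2, 7.56) = 7.56.
This density is strictly decreasing in θ, so the posterior mode lies at the lower boundary of the support.

θ̂_MAP = 7.56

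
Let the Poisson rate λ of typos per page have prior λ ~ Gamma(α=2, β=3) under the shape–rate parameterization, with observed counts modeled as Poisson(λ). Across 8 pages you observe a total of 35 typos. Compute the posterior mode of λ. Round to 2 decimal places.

λ̂_MAP = 3.27

Σxᵢ = 35, n = 8.
Posterior ∝ λe^(−3λ) · λ^35e^(−8λ) = λ^36e^(−11λ), i.e. Gamma(shape=37, rate=11).
The mode of a Gamma(a, b) with a ≥ 1 (shape–rate) is (a−1)/b = 36/11 ≈ 3.27.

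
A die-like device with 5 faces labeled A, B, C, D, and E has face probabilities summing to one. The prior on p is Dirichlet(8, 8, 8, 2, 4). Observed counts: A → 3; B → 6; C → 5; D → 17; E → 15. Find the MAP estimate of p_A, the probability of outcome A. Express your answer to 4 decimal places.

The posterior is Dirichlet(αᵢ + nᵢ) = Dirichlet(11, 14, 13, 19, 19).
For a Dirichlet(a₁,…,a_K) with all aᵢ > 1, the mode has j-th component (aⱼ − 1)/(Σaᵢ − K).
Here Σaᵢ = 76 and K = 5, so p_A = (11 − 1)/(76 − 5) = 10/71 ≈ 0.1408.

MAP estimate of p_A = 0.1408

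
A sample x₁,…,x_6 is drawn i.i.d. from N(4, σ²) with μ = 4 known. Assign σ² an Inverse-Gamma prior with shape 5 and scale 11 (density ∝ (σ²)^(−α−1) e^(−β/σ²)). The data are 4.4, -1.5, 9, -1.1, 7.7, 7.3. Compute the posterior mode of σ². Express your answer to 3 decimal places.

σ̂²_MAP = 7.111

Sum of squared deviations about the known mean: SS = (4.4−4)² + (-1.5−4)² + (9−4)² + (-1.1−4)² + (7.7−4)² + (7.3−4)² = 106.
The Normal likelihood contributes (σ²)^(−n/2) exp(−SS/(2σ²)), so the posterior is Inverse-Gamma(α + n/2, β + SS/2) = Inverse-Gamma(8, 64).
The mode of Inverse-Gamma(a, b) is b/(a+1) = 64/9 ≈ 7.111.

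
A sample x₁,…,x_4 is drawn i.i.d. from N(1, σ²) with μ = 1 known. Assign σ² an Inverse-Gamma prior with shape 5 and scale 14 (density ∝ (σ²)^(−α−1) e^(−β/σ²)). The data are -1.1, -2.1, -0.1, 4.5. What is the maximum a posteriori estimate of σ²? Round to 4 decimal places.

Sum of squared deviations about the known mean: SS = (-1.1−1)² + (-2.1−1)² + (-0.1−1)² + (4.5−1)² = 27.48.
The Normal likelihood contributes (σ²)^(−n/2) exp(−SS/(2σ²)), so the posterior is Inverse-Gamma(α + n/2, β + SS/2) = Inverse-Gamma(7, 27.74).
The mode of Inverse-Gamma(a, b) is b/(a+1) = 27.74/8 ≈ 3.4675.

σ̂²_MAP = 3.4675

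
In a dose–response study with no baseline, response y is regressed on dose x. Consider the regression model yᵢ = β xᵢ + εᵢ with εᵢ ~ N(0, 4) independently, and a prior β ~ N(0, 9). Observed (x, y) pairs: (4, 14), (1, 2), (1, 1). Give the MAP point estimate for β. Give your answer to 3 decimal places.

log p(β | y) = −Σ(yᵢ − βxᵢ)²/(2·4) − β²/(2·9) + const.
Setting the derivative to zero: Σxᵢ(yᵢ − βxᵢ)/4 − β/9 = 0, so β = Σxᵢyᵢ / (Σxᵢ² + σ²/τ²).
Σxᵢyᵢ = 4·14 + 1·2 + 1·1 = 59; Σxᵢ² = 18; σ²/τ² = 4/9.
β̂_MAP = 59 / (18 + 4/9) = 59/(166/9) = 531/166 ≈ 3.199.

β̂_MAP = 3.199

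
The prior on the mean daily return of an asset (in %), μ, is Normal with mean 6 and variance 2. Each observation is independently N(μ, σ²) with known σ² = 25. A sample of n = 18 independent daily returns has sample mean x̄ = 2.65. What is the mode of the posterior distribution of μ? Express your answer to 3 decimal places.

n = 18, x̄ = 2.65.
For a Normal prior and Normal likelihood with known variance, the posterior is Normal; its mode equals its mean, the precision-weighted average.
Prior precision 1/σ₀² = 1/2 = 0.5; data precision n/σ² = 18/25 = 0.72.
μ̂ = (0.5·6 + 0.72·2.65) / (0.5 + 0.72) = 4.908/1.22 = 1227/305 ≈ 4.023.

μ̂_MAP = 4.023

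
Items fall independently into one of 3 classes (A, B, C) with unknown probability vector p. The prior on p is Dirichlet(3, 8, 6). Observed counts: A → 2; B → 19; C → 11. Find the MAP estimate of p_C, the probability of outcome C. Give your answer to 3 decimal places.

MAP estimate of p_C = 0.348

The posterior is Dirichlet(αᵢ + nᵢ) = Dirichlet(5, 27, 17).
For a Dirichlet(a₁,…,a_K) with all aᵢ > 1, the mode has j-th component (aⱼ − 1)/(Σaᵢ − K).
Here Σaᵢ = 49 and K = 3, so p_C = (17 − 1)/(49 − 3) = 16/46 ≈ 0.348.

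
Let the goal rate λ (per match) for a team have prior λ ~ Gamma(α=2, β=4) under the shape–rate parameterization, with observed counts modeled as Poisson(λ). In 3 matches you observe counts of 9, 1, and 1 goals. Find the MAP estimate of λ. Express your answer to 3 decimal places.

λ̂_MAP = 1.714

Σxᵢ = 9+1+1 = 11, with n = 3.
Posterior ∝ λe^(−4λ) · λ^11e^(−3λ) = λ^12e^(−7λ), i.e. Gamma(shape=13, rate=7).
The mode of a Gamma(a, b) with a ≥ 1 (shape–rate) is (a−1)/b = 12/7 ≈ 1.714.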